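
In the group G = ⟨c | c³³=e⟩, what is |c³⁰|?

Compute successive powers until reaching e:
  (c³⁰)¹ = c³⁰, (c³⁰)² = c²⁷, (c³⁰)³ = c²⁴, (c³⁰)⁴ = c²¹, (c³⁰)⁵ = c¹⁸, (c³⁰)⁶ = c¹⁵, (c³⁰)⁷ = c¹², (c³⁰)⁸ = c⁹, (c³⁰)⁹ = c⁶, (c³⁰)¹⁰ = c³, (c³⁰)¹¹ = e.
The smallest positive k with (c³⁰)ᵏ = e is 11.

Answer: 11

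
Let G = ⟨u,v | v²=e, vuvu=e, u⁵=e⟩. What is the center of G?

An element z ∈ Z(G) iff z commutes with every generator.
For example e is central: e·u = u = u·e; e·v = v = v·e.
Whereas u ∉ Z(G) since u·v = uv ≠ u⁴v = v·u.
Checking each of the 10 elements this way gives Z(G) = {e}, of order 1.

Answer: {e}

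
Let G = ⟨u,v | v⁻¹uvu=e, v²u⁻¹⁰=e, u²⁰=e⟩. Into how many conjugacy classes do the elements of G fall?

The conjugacy classes (representative and size) are:
  [e] (size 1), [u] (size 2), [u²] (size 2), [u³] (size 2), [u⁴] (size 2), [u⁵] (size 2), [u¹⁴] (size 2), [u⁷] (size 2), [u⁸] (size 2), [u¹¹] (size 2), [u¹⁰] (size 1), [u²v⁻¹] (size 10), [u⁹v] (size 10).
Class equation: 1 + 2 + 2 + 2 + 2 + 2 + 2 + 2 + 2 + 2 + 1 + 10 + 10 = 40 = |G|. So G has 13 conjugacy classes.

Answer: 13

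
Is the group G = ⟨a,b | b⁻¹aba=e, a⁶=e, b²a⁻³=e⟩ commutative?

a·b = ab but b·a = a²b⁻¹, so a·b ≠ b·a and G is not abelian.

Answer: No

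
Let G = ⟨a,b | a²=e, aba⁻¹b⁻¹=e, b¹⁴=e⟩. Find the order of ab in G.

Compute successive powers until reaching e:
  (ab)¹ = ab, (ab)² = b², (ab)³ = ab³, (ab)⁴ = b⁴, (ab)⁵ = ab⁵, (ab)⁶ = b⁶, (ab)⁷ = ab⁷, (ab)⁸ = b⁸, (ab)⁹ = ab⁹, (ab)¹⁰ = b¹⁰, (ab)¹¹ = ab¹¹, (ab)¹² = b¹², (ab)¹³ = ab¹³, (ab)¹⁴ = e.
The smallest positive k with (ab)ᵏ = e is 14.

Answer: 14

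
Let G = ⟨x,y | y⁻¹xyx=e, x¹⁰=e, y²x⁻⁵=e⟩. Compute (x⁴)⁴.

Compute successive powers of (x⁴), reducing at each step:
  (x⁴)²: (x⁴) · x⁴ = x⁸
  (x⁴)³: (x⁸) · x⁴ = x²
  (x⁴)⁴: (x²) · x⁴ = x⁶

Answer: x⁶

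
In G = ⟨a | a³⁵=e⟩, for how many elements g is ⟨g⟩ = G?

G is cyclic of order 35. An element generates G iff its order is 35, and a cyclic group of order 35 has exactly φ(35) = 24 such elements.

Answer: 24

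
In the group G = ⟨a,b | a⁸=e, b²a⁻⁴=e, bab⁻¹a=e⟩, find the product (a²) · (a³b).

Compute (a²) · (a³b) by multiplying left to right and reducing via the relations at each step:
  (a²) · a³ = a⁵
  (a⁵) · b = ab⁻¹

Answer: ab⁻¹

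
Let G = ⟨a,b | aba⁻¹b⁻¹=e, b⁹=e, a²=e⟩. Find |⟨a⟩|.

|⟨a⟩| equals the order of a. Compute successive powers until reaching e:
  a¹ = a, a² = e.
The smallest positive k with aᵏ = e is 2, so |⟨a⟩| = 2.

Answer: 2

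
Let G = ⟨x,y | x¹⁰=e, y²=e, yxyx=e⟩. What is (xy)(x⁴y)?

Compute (xy) · (x⁴y) by multiplying left to right and reducing via the relations at each step:
  (xy) · x⁴ = x⁷y
  (x⁷y) · y = x⁷

Answer: x⁷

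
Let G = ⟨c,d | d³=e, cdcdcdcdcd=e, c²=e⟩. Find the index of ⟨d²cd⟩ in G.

First find ord(d²cd) by computing successive powers:
  (d²cd)¹ = d²cd, (d²cd)² = e.
So |⟨d²cd⟩| = ord(d²cd) = 2. With |G| = 60, by Lagrange [G : ⟨d²cd⟩] = 60/2 = 30.

Answer: 30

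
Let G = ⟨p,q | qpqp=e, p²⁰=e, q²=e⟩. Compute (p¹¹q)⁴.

Compute successive powers of (p¹¹q), reducing at each step:
  (p¹¹q)²: (p¹¹q) · p¹¹ = q;   q · q = e
  (p¹¹q)³: e · p¹¹ = p¹¹;   (p¹¹) · q = p¹¹q
  (p¹¹q)⁴: (p¹¹q) · p¹¹ = q;   q · q = e

Answer: e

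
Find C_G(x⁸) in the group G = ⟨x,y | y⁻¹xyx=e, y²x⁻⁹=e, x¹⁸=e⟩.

⟨x⁸⟩ ⊆ C_G(x⁸) since powers of x⁸ commute with x⁸; so |C_G(x⁸)| ≥ |⟨x⁸⟩| = 9.
By orbit–stabilizer, |C_G(x⁸)| = |G| / |conj. class of x⁸| = 36 / 2 = 18.
The 18 elements commuting with x⁸ are {e, x, x², x³, x⁴, x⁵, x⁶, x⁷, x⁸, x⁹, x¹⁰, x¹¹, x¹², x¹³, x¹⁴, x¹⁵, x¹⁶, x¹⁷}.

Answer: {e, x, x², x³, x⁴, x⁵, x⁶, x⁷, x⁸, x⁹, x¹⁰, x¹¹, x¹², x¹³, x¹⁴, x¹⁵, x¹⁶, x¹⁷}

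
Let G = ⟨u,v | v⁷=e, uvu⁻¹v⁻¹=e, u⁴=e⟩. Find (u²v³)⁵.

Compute successive powers of (u²v³), reducing at each step:
  (u²v³)²: (u²v³) · u² = v³;   (v³) · v³ = v⁶
  (u²v³)³: (v⁶) · u² = u²v⁶;   (u²v⁶) · v³ = u²v²
  (u²v³)⁴: (u²v²) · u² = v²;   (v²) · v³ = v⁵
  (u²v³)⁵: (v⁵) · u² = u²v⁵;   (u²v⁵) · v³ = u²v

Answer: u²v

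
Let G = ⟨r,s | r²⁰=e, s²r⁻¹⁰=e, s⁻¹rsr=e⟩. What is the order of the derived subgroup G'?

G' = [G, G] is generated by all commutators. The generator-pair commutators are: [r, s] = r².
The subgroup they normally generate is {e, r², r⁴, r⁶, r⁸, r¹⁰, r¹², r¹⁴, r¹⁶, r¹⁸}, of order 10.
Check: |G/G'| = 40/10 = 4 is the order of the abelianisation.

Answer: 10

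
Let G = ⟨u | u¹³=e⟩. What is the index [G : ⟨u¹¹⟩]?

First find ord(u¹¹) by computing successive powers:
  (u¹¹)¹ = u¹¹, (u¹¹)² = u⁹, (u¹¹)³ = u⁷, (u¹¹)⁴ = u⁵, (u¹¹)⁵ = u³, (u¹¹)⁶ = u, (u¹¹)⁷ = u¹², (u¹¹)⁸ = u¹⁰, (u¹¹)⁹ = u⁸, (u¹¹)¹⁰ = u⁶, (u¹¹)¹¹ = u⁴, (u¹¹)¹² = u², (u¹¹)¹³ = e.
So |⟨u¹¹⟩| = ord(u¹¹) = 13. With |G| = 13, by Lagrange [G : ⟨u¹¹⟩] = 13/13 = 1.

Answer: 1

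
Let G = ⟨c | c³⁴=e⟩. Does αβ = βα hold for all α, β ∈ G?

G has a single generator, so G is cyclic and hence abelian.

Answer: Yes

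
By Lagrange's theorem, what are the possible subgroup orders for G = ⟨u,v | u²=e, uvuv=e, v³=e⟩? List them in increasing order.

|G| = 6 = 2 · 3. By Lagrange's theorem the order of any subgroup divides 6; the divisors of 6 are 1, 2, 3, 6.

Answer: 1, 2, 3, 6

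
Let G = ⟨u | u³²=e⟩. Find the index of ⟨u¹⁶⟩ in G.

First find ord(u¹⁶) by computing successive powers:
  (u¹⁶)¹ = u¹⁶, (u¹⁶)² = e.
So |⟨u¹⁶⟩| = ord(u¹⁶) = 2. With |G| = 32, by Lagrange [G : ⟨u¹⁶⟩] = 32/2 = 16.

Answer: 16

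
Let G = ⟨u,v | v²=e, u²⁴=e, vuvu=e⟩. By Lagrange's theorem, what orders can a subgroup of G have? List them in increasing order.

|G| = 48 = 2⁴ · 3. By Lagrange's theorem the order of any subgroup divides 48; the divisors of 48 are 1, 2, 3, 4, 6, 8, 12, 16, 24, 48.

Answer: 1, 2, 3, 4, 6, 8, 12, 16, 24, 48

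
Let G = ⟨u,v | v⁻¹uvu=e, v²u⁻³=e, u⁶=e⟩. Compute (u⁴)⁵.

Compute successive powers of (u⁴), reducing at each step:
  (u⁴)²: (u⁴) · u⁴ = u²
  (u⁴)³: (u²) · u⁴ = e
  (u⁴)⁴: e · u⁴ = u⁴
  (u⁴)⁵: (u⁴) · u⁴ = u²

Answer: u²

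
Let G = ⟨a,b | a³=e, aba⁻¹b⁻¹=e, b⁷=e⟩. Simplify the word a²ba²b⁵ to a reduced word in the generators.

Multiply left to right, reducing at each step:
  (a²) · b = a²b
  (a²b) · a² = ab
  (ab) · b⁵ = ab⁶

Answer: ab⁶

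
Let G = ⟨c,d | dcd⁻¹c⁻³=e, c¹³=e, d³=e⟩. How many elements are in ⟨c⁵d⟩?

|⟨c⁵d⟩| equals the order of c⁵d. Compute successive powers until reaching e:
  (c⁵d)¹ = c⁵d, (c⁵d)² = c⁷d², (c⁵d)³ = e.
The smallest positive k with (c⁵d)ᵏ = e is 3, so |⟨c⁵d⟩| = 3.

Answer: 3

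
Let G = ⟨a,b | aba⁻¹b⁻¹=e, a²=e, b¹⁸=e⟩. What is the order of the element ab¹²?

Compute successive powers until reaching e:
  (ab¹²)¹ = ab¹², (ab¹²)² = b⁶, (ab¹²)³ = a, (ab¹²)⁴ = b¹², (ab¹²)⁵ = ab⁶, (ab¹²)⁶ = e.
The smallest positive k with (ab¹²)ᵏ = e is 6.

Answer: 6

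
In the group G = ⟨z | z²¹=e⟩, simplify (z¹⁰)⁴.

Compute successive powers of (z¹⁰), reducing at each step:
  (z¹⁰)²: (z¹⁰) · z¹⁰ = z²⁰
  (z¹⁰)³: (z²⁰) · z¹⁰ = z⁹
  (z¹⁰)⁴: (z⁹) · z¹⁰ = z¹⁹

Answer: z¹⁹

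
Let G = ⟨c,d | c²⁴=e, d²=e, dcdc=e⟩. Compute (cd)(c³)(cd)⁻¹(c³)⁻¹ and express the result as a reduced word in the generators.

[(cd), (c³)] = (cd)·(c³)·(cd)⁻¹·(c³)⁻¹.
  (cd) · (c³) = c²²d
  (c²²d) · (cd) = c²¹
  (c²¹) · (c²¹) = c¹⁸

Answer: c¹⁸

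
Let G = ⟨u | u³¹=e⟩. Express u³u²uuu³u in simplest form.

Multiply left to right, reducing at each step:
  (u³) · u² = u⁵
  (u⁵) · u = u⁶
  (u⁶) · u = u⁷
  (u⁷) · u³ = u¹⁰
  (u¹⁰) · u = u¹¹

Answer: u¹¹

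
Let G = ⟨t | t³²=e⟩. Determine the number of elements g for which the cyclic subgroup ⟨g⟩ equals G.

G is cyclic of order 32. An element generates G iff its order is 32, and a cyclic group of order 32 has exactly φ(32) = 16 such elements.

Answer: 16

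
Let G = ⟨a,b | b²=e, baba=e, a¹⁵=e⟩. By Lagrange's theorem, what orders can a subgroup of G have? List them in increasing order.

|G| = 30 = 2 · 3 · 5. By Lagrange's theorem the order of any subgroup divides 30; the divisors of 30 are 1, 2, 3, 5, 6, 10, 15, 30.

Answer: 1, 2, 3, 5, 6, 10, 15, 30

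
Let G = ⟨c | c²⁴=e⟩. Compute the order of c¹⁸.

Compute successive powers until reaching e:
  (c¹⁸)¹ = c¹⁸, (c¹⁸)² = c¹², (c¹⁸)³ = c⁶, (c¹⁸)⁴ = e.
The smallest positive k with (c¹⁸)ᵏ = e is 4.

Answer: 4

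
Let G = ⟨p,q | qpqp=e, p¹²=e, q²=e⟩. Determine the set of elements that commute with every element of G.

An element z ∈ Z(G) iff z commutes with every generator.
For example p⁶ is central: (p⁶)·p = p⁷ = p·(p⁶); (p⁶)·q = p⁶q = q·(p⁶).
Whereas p ∉ Z(G) since p·q = pq ≠ p¹¹q = q·p.
Checking each of the 24 elements this way gives Z(G) = {e, p⁶}, of order 2.

Answer: {e, p⁶}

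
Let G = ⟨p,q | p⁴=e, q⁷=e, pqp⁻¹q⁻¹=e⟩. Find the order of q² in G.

Compute successive powers until reaching e:
  (q²)¹ = q², (q²)² = q⁴, (q²)³ = q⁶, (q²)⁴ = q, (q²)⁵ = q³, (q²)⁶ = q⁵, (q²)⁷ = e.
The smallest positive k with (q²)ᵏ = e is 7.

Answer: 7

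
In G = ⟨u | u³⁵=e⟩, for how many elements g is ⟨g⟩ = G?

G is cyclic of order 35. An element generates G iff its order is 35, and a cyclic group of order 35 has exactly φ(35) = 24 such elements.

Answer: 24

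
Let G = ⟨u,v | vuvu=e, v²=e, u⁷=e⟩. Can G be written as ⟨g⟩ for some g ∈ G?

Every cyclic group is abelian. But u·v = uv while v·u = u⁶v, so u·v ≠ v·u and G is not abelian. Hence G is not cyclic.

Answer: No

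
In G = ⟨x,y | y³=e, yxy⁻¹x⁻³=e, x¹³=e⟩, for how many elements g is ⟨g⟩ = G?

⟨g⟩ = G would require ord(g) = |G| = 39, but the maximum element order in G is 13 < 39. So G is not cyclic and no single element generates it: the count is 0.

Answer: 0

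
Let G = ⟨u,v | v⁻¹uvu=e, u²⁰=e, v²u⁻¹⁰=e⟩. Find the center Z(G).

An element z ∈ Z(G) iff z commutes with every generator.
For example u¹⁰ is central: (u¹⁰)·u = u¹¹ = u·(u¹⁰); (u¹⁰)·v = v⁻¹ = v·(u¹⁰).
Whereas u ∉ Z(G) since u·v = uv ≠ u⁹v⁻¹ = v·u.
Checking each of the 40 elements this way gives Z(G) = {e, u¹⁰}, of order 2.

Answer: {e, u¹⁰}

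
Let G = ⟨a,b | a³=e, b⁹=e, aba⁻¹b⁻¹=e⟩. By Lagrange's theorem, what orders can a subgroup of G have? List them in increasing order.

|G| = 27 = 3³. By Lagrange's theorem the order of any subgroup divides 27; the divisors of 27 are 1, 3, 9, 27.

Answer: 1, 3, 9, 27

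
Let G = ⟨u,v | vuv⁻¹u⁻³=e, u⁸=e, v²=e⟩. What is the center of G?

An element z ∈ Z(G) iff z commutes with every generator.
For example u⁴ is central: (u⁴)·u = u⁵ = u·(u⁴); (u⁴)·v = u⁴v = v·(u⁴).
Whereas u ∉ Z(G) since u·v = uv ≠ u³v = v·u.
Checking each of the 16 elements this way gives Z(G) = {e, u⁴}, of order 2.

Answer: {e, u⁴}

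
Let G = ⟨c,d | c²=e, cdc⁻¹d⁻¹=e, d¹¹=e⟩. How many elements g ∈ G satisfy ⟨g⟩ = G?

G is cyclic of order 22. An element generates G iff its order is 22, and a cyclic group of order 22 has exactly φ(22) = 10 such elements.

Answer: 10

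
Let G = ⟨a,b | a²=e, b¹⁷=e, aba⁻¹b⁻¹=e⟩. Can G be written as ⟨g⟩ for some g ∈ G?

|G| = 34. The element ab has order 34 (its powers give 34 distinct elements), so ⟨ab⟩ = G and G is cyclic.

Answer: Yes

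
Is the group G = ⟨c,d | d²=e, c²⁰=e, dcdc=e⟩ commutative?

c·d = cd but d·c = c¹⁹d, so c·d ≠ d·c and G is not abelian.

Answer: No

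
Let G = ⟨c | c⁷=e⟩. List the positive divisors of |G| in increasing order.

|G| = 7 = 7. By Lagrange's theorem the order of any subgroup divides 7; the divisors of 7 are 1, 7.

Answer: 1, 7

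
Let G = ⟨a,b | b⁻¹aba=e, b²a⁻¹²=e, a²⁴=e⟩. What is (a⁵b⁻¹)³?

Compute successive powers of (a⁵b⁻¹), reducing at each step:
  (a⁵b⁻¹)²: (a⁵b⁻¹) · a⁵ = b⁻¹;   (b⁻¹) · b⁻¹ = a¹²
  (a⁵b⁻¹)³: (a¹²) · a⁵ = a¹⁷;   (a¹⁷) · b⁻¹ = a⁵b

Answer: a⁵b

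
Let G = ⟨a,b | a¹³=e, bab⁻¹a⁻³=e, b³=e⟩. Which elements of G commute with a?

⟨a⟩ ⊆ C_G(a) since powers of a commute with a; so |C_G(a)| ≥ |⟨a⟩| = 13.
By orbit–stabilizer, |C_G(a)| = |G| / |conj. class of a| = 39 / 3 = 13.
The 13 elements commuting with a are {e, a, a², a³, a⁴, a⁵, a⁶, a⁷, a⁸, a⁹, a¹⁰, a¹¹, a¹²}.

Answer: {e, a, a², a³, a⁴, a⁵, a⁶, a⁷, a⁸, a⁹, a¹⁰, a¹¹, a¹²}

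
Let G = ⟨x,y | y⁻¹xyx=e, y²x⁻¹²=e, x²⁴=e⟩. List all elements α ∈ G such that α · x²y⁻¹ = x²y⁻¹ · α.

⟨x²y⁻¹⟩ ⊆ C_G(x²y⁻¹) since powers of x²y⁻¹ commute with x²y⁻¹; so |C_G(x²y⁻¹)| ≥ |⟨x²y⁻¹⟩| = 4.
By orbit–stabilizer, |C_G(x²y⁻¹)| = |G| / |conj. class of x²y⁻¹| = 48 / 12 = 4.
The 4 elements commuting with x²y⁻¹ are {e, x¹², x²y, x²y⁻¹}.

Answer: {e, x¹², x²y, x²y⁻¹}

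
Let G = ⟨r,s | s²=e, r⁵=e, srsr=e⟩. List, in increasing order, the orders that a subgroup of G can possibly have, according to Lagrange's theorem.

|G| = 10 = 2 · 5. By Lagrange's theorem the order of any subgroup divides 10; the divisors of 10 are 1, 2, 5, 10.

Answer: 1, 2, 5, 10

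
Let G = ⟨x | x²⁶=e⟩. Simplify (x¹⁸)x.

Compute (x¹⁸) · x by multiplying left to right and reducing via the relations at each step:
  (x¹⁸) · x = x¹⁹

Answer: x¹⁹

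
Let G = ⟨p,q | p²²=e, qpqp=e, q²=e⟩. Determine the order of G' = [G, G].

G' = [G, G] is generated by all commutators. The generator-pair commutators are: [p, q] = p².
The subgroup they normally generate is {e, p², p⁴, p⁶, p⁸, p¹⁰, p¹², p¹⁴, p¹⁶, p¹⁸, p²⁰}, of order 11.
Check: |G/G'| = 44/11 = 4 is the order of the abelianisation.

Answer: 11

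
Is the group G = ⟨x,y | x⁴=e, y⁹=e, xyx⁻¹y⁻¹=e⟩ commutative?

Each pair of generators commutes: x·y = xy = y·x. Since the generators pairwise commute, every element of G commutes with every other, so G is abelian.

Answer: Yes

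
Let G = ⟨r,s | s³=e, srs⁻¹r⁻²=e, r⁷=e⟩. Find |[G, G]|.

G' = [G, G] is generated by all commutators. The generator-pair commutators are: [r, s] = r⁶.
The subgroup they normally generate is {e, r, r², r³, r⁴, r⁵, r⁶}, of order 7.
Check: |G/G'| = 21/7 = 3 is the order of the abelianisation.

Answer: 7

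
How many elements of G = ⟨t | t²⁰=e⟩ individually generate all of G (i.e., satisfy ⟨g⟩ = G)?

G is cyclic of order 20. An element generates G iff its order is 20, and a cyclic group of order 20 has exactly φ(20) = 8 such elements.

Answer: 8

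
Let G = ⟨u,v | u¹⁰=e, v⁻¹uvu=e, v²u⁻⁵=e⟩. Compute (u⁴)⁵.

Compute successive powers of (u⁴), reducing at each step:
  (u⁴)²: (u⁴) · u⁴ = u⁸
  (u⁴)³: (u⁸) · u⁴ = u²
  (u⁴)⁴: (u²) · u⁴ = u⁶
  (u⁴)⁵: (u⁶) · u⁴ = e

Answer: e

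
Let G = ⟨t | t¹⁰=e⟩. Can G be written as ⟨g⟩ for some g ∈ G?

|G| = 10. The element t has order 10 (its powers give 10 distinct elements), so ⟨t⟩ = G and G is cyclic.

Answer: Yes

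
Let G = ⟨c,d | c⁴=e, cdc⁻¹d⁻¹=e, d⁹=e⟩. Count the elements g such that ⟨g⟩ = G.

G is cyclic of order 36. An element generates G iff its order is 36, and a cyclic group of order 36 has exactly φ(36) = 12 such elements.

Answer: 12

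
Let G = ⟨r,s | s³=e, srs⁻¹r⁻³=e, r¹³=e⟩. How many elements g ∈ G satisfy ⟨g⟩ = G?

⟨g⟩ = G would require ord(g) = |G| = 39, but the maximum element order in G is 13 < 39. So G is not cyclic and no single element generates it: the count is 0.

Answer: 0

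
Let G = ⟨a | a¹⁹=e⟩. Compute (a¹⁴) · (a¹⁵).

Compute (a¹⁴) · (a¹⁵) by multiplying left to right and reducing via the relations at each step:
  (a¹⁴) · a¹⁵ = a¹⁰

Answer: a¹⁰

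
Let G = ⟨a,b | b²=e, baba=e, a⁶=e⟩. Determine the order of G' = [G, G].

G' = [G, G] is generated by all commutators. The generator-pair commutators are: [a, b] = a².
The subgroup they normally generate is {e, a², a⁴}, of order 3.
Check: |G/G'| = 12/3 = 4 is the order of the abelianisation.

Answer: 3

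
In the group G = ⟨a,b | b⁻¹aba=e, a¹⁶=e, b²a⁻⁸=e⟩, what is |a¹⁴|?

Compute successive powers until reaching e:
  (a¹⁴)¹ = a¹⁴, (a¹⁴)² = a¹², (a¹⁴)³ = a¹⁰, (a¹⁴)⁴ = a⁸, (a¹⁴)⁵ = a⁶, (a¹⁴)⁶ = a⁴, (a¹⁴)⁷ = a², (a¹⁴)⁸ = e.
The smallest positive k with (a¹⁴)ᵏ = e is 8.

Answer: 8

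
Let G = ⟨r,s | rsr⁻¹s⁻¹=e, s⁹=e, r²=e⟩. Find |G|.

Enumerate words in the generators, reducing via the relations: the distinct elements are
  {e, r, s, rs, s², s³, s⁴, s⁵, s⁶, s⁷, s⁸, rs², rs³, rs⁴, rs⁵, rs⁶, rs⁷, rs⁸}.
No further products give new elements, so |G| = 18.

Answer: 18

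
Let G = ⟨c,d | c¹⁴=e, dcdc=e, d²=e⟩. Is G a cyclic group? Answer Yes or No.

Every cyclic group is abelian. But c·d = cd while d·c = c¹³d, so c·d ≠ d·c and G is not abelian. Hence G is not cyclic.

Answer: No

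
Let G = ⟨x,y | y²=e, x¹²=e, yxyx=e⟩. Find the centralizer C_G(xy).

⟨xy⟩ ⊆ C_G(xy) since powers of xy commute with xy; so |C_G(xy)| ≥ |⟨xy⟩| = 2.
By orbit–stabilizer, |C_G(xy)| = |G| / |conj. class of xy| = 24 / 6 = 4.
The 4 elements commuting with xy are {e, x⁶, xy, x⁷y}.

Answer: {e, x⁶, xy, x⁷y}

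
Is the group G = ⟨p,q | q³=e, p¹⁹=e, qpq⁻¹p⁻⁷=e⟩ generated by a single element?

Every cyclic group is abelian. But p·q = pq while q·p = p⁷q, so p·q ≠ q·p and G is not abelian. Hence G is not cyclic.

Answer: No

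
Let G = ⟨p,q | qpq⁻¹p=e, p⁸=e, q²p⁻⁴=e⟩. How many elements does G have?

Enumerate words in the generators, reducing via the relations: the distinct elements are
  {e, p, q, pq, p², p³, p⁴, p⁵, p⁶, p⁷, p²q, p³q, q⁻¹, pq⁻¹, p²q⁻¹, p³q⁻¹}.
No further products give new elements, so |G| = 16.

Answer: 16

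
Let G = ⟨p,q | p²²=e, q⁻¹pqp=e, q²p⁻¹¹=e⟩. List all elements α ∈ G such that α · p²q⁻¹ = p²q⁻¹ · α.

⟨p²q⁻¹⟩ ⊆ C_G(p²q⁻¹) since powers of p²q⁻¹ commute with p²q⁻¹; so |C_G(p²q⁻¹)| ≥ |⟨p²q⁻¹⟩| = 4.
By orbit–stabilizer, |C_G(p²q⁻¹)| = |G| / |conj. class of p²q⁻¹| = 44 / 11 = 4.
The 4 elements commuting with p²q⁻¹ are {e, p¹¹, p²q, p²q⁻¹}.

Answer: {e, p¹¹, p²q, p²q⁻¹}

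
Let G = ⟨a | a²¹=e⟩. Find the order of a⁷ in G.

Compute successive powers until reaching e:
  (a⁷)¹ = a⁷, (a⁷)² = a¹⁴, (a⁷)³ = e.
The smallest positive k with (a⁷)ᵏ = e is 3.

Answer: 3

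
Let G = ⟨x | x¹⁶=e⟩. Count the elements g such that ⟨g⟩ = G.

G is cyclic of order 16. An element generates G iff its order is 16, and a cyclic group of order 16 has exactly φ(16) = 8 such elements.

Answer: 8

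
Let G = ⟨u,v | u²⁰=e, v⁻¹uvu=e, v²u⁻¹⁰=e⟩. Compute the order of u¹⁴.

Compute successive powers until reaching e:
  (u¹⁴)¹ = u¹⁴, (u¹⁴)² = u⁸, (u¹⁴)³ = u², (u¹⁴)⁴ = u¹⁶, (u¹⁴)⁵ = u¹⁰, (u¹⁴)⁶ = u⁴, (u¹⁴)⁷ = u¹⁸, (u¹⁴)⁸ = u¹², (u¹⁴)⁹ = u⁶, (u¹⁴)¹⁰ = e.
The smallest positive k with (u¹⁴)ᵏ = e is 10.

Answer: 10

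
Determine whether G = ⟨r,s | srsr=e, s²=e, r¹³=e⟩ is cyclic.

Every cyclic group is abelian. But r·s = rs while s·r = r¹²s, so r·s ≠ s·r and G is not abelian. Hence G is not cyclic.

Answer: No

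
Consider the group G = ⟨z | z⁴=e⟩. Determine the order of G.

G is generated by a single element, so G is cyclic. The relator gives z⁴ = e and no smaller power is forced to be e, so the 4 powers {e, z, z², z³} are distinct. Hence |G| = 4.

Answer: 4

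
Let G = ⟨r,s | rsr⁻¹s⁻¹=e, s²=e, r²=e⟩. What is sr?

Compute s · r by multiplying left to right and reducing via the relations at each step:
  s · r = rs

Answer: rs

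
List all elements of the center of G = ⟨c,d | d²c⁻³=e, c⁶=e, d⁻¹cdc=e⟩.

An element z ∈ Z(G) iff z commutes with every generator.
For example c³ is central: (c³)·c = c⁴ = c·(c³); (c³)·d = d⁻¹ = d·(c³).
Whereas c ∉ Z(G) since c·d = cd ≠ c²d⁻¹ = d·c.
Checking each of the 12 elements this way gives Z(G) = {e, c³}, of order 2.

Answer: {e, c³}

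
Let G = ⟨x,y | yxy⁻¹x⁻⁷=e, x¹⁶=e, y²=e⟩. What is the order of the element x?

Compute successive powers until reaching e:
  x¹ = x, x² = x², x³ = x³, x⁴ = x⁴, x⁵ = x⁵, x⁶ = x⁶, x⁷ = x⁷, x⁸ = x⁸, x⁹ = x⁹, x¹⁰ = x¹⁰, x¹¹ = x¹¹, x¹² = x¹², x¹³ = x¹³, x¹⁴ = x¹⁴, x¹⁵ = x¹⁵, x¹⁶ = e.
The smallest positive k with xᵏ = e is 16.

Answer: 16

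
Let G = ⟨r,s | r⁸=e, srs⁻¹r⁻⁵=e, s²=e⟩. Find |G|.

Enumerate words in the generators, reducing via the relations: the distinct elements are
  {e, r, s, rs, r², r³, r⁴, r⁵, r⁶, r⁷, r²s, r³s, r⁴s, r⁵s, r⁶s, r⁷s}.
No further products give new elements, so |G| = 16.

Answer: 16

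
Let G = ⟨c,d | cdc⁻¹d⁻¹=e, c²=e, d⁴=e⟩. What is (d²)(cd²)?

Compute (d²) · (cd²) by multiplying left to right and reducing via the relations at each step:
  (d²) · c = cd²
  (cd²) · d² = c

Answer: c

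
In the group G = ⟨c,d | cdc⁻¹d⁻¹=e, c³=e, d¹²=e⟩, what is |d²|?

Compute successive powers until reaching e:
  (d²)¹ = d², (d²)² = d⁴, (d²)³ = d⁶, (d²)⁴ = d⁸, (d²)⁵ = d¹⁰, (d²)⁶ = e.
The smallest positive k with (d²)ᵏ = e is 6.

Answer: 6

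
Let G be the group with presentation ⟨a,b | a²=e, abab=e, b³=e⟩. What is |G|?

Enumerate words in the generators, reducing via the relations: the distinct elements are
  {a, b, e, ab, b², ab²}.
No further products give new elements, so |G| = 6.

Answer: 6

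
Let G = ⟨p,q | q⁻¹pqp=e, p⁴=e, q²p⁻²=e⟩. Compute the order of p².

Compute successive powers until reaching e:
  (p²)¹ = p², (p²)² = e.
The smallest positive k with (p²)ᵏ = e is 2.

Answer: 2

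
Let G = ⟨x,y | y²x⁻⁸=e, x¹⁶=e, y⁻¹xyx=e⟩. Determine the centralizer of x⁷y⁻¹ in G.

⟨x⁷y⁻¹⟩ ⊆ C_G(x⁷y⁻¹) since powers of x⁷y⁻¹ commute with x⁷y⁻¹; so |C_G(x⁷y⁻¹)| ≥ |⟨x⁷y⁻¹⟩| = 4.
By orbit–stabilizer, |C_G(x⁷y⁻¹)| = |G| / |conj. class of x⁷y⁻¹| = 32 / 8 = 4.
The 4 elements commuting with x⁷y⁻¹ are {e, x⁸, x⁷y, x⁷y⁻¹}.

Answer: {e, x⁸, x⁷y, x⁷y⁻¹}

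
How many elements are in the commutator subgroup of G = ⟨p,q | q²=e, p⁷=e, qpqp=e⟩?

G' = [G, G] is generated by all commutators. The generator-pair commutators are: [p, q] = p².
The subgroup they normally generate is {e, p, p², p³, p⁴, p⁵, p⁶}, of order 7.
Check: |G/G'| = 14/7 = 2 is the order of the abelianisation.

Answer: 7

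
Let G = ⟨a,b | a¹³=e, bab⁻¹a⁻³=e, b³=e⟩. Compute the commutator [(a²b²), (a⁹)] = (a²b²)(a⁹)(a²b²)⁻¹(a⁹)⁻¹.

[(a²b²), (a⁹)] = (a²b²)·(a⁹)·(a²b²)⁻¹·(a⁹)⁻¹.
  (a²b²) · (a⁹) = a⁵b²
  (a⁵b²) · (a⁷b) = a³
  (a³) · (a⁴) = a⁷

Answer: a⁷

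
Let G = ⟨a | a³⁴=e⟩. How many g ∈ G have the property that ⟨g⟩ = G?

G is cyclic of order 34. An element generates G iff its order is 34, and a cyclic group of order 34 has exactly φ(34) = 16 such elements.

Answer: 16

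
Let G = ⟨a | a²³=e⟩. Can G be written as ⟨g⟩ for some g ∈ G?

|G| = 23. The element a has order 23 (its powers give 23 distinct elements), so ⟨a⟩ = G and G is cyclic.

Answer: Yes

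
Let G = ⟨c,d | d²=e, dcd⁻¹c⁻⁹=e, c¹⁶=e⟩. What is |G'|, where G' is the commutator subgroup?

G' = [G, G] is generated by all commutators. The generator-pair commutators are: [c, d] = c⁸.
The subgroup they normally generate is {e, c⁸}, of order 2.
Check: |G/G'| = 32/2 = 16 is the order of the abelianisation.

Answer: 2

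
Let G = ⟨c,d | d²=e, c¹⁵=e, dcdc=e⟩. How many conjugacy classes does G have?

The conjugacy classes (representative and size) are:
  [e] (size 1), [c¹⁴] (size 2), [c²] (size 2), [c³] (size 2), [c⁴] (size 2), [c¹⁰] (size 2), [c⁹] (size 2), [c⁷] (size 2), [c¹³d] (size 15).
Class equation: 1 + 2 + 2 + 2 + 2 + 2 + 2 + 2 + 15 = 30 = |G|. So G has 9 conjugacy classes.

Answer: 9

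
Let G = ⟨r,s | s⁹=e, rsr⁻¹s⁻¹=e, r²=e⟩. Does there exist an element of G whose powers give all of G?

|G| = 18. The element rs has order 18 (its powers give 18 distinct elements), so ⟨rs⟩ = G and G is cyclic.

Answer: Yes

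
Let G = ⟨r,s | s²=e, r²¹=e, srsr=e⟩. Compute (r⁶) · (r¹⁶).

Compute (r⁶) · (r¹⁶) by multiplying left to right and reducing via the relations at each step:
  (r⁶) · r¹⁶ = r

Answer: r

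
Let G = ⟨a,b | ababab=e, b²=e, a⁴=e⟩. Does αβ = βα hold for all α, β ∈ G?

a·b = ab but b·a = ba, so a·b ≠ b·a and G is not abelian.

Answer: No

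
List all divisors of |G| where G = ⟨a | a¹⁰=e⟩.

|G| = 10 = 2 · 5. By Lagrange's theorem the order of any subgroup divides 10; the divisors of 10 are 1, 2, 5, 10.

Answer: 1, 2, 5, 10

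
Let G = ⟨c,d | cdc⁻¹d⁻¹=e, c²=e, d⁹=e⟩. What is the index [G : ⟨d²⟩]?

First find ord(d²) by computing successive powers:
  (d²)¹ = d², (d²)² = d⁴, (d²)³ = d⁶, (d²)⁴ = d⁸, (d²)⁵ = d, (d²)⁶ = d³, (d²)⁷ = d⁵, (d²)⁸ = d⁷, (d²)⁹ = e.
So |⟨d²⟩| = ord(d²) = 9. With |G| = 18, by Lagrange [G : ⟨d²⟩] = 18/9 = 2.

Answer: 2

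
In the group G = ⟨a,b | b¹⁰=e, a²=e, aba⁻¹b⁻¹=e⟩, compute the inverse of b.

The order of b is 10 (smallest k with bᵏ = e), so b⁻¹ = b⁹ = b⁹.
Check: b · (b⁹) → b · b⁹ = e, giving e as required.

Answer: b⁹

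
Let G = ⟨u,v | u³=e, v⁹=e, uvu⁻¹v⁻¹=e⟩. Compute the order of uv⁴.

Compute successive powers until reaching e:
  (uv⁴)¹ = uv⁴, (uv⁴)² = u²v⁸, (uv⁴)³ = v³, (uv⁴)⁴ = uv⁷, (uv⁴)⁵ = u²v², (uv⁴)⁶ = v⁶, (uv⁴)⁷ = uv, (uv⁴)⁸ = u²v⁵, (uv⁴)⁹ = e.
The smallest positive k with (uv⁴)ᵏ = e is 9.

Answer: 9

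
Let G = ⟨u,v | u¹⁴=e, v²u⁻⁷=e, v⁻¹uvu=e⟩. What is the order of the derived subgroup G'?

G' = [G, G] is generated by all commutators. The generator-pair commutators are: [u, v] = u².
The subgroup they normally generate is {e, u², u⁴, u⁶, u⁸, u¹⁰, u¹²}, of order 7.
Check: |G/G'| = 28/7 = 4 is the order of the abelianisation.

Answer: 7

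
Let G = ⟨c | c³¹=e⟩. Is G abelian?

G has a single generator, so G is cyclic and hence abelian.

Answer: Yes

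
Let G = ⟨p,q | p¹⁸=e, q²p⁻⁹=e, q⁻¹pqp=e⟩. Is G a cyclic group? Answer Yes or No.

Every cyclic group is abelian. But p·q = pq while q·p = p⁸q⁻¹, so p·q ≠ q·p and G is not abelian. Hence G is not cyclic.

Answer: No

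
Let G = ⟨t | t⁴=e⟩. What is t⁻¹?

The order of t is 4 (smallest k with tᵏ = e), so t⁻¹ = t³ = t³.
Check: t · (t³) → t · t³ = e, giving e as required.

Answer: t³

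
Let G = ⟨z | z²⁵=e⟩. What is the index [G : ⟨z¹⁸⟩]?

First find ord(z¹⁸) by computing successive powers:
  (z¹⁸)¹ = z¹⁸, (z¹⁸)² = z¹¹, (z¹⁸)³ = z⁴, (z¹⁸)⁴ = z²², (z¹⁸)⁵ = z¹⁵, (z¹⁸)⁶ = z⁸, (z¹⁸)⁷ = z, (z¹⁸)⁸ = z¹⁹, (z¹⁸)⁹ = z¹², (z¹⁸)¹⁰ = z⁵, (z¹⁸)¹¹ = z²³, (z¹⁸)¹² = z¹⁶, (z¹⁸)¹³ = z⁹, (z¹⁸)¹⁴ = z², (z¹⁸)¹⁵ = z²⁰, (z¹⁸)¹⁶ = z¹³, (z¹⁸)¹⁷ = z⁶, (z¹⁸)¹⁸ = z²⁴, (z¹⁸)¹⁹ = z¹⁷, (z¹⁸)²⁰ = z¹⁰, (z¹⁸)²¹ = z³, (z¹⁸)²² = z²¹, (z¹⁸)²³ = z¹⁴, (z¹⁸)²⁴ = z⁷, (z¹⁸)²⁵ = e.
So |⟨z¹⁸⟩| = ord(z¹⁸) = 25. With |G| = 25, by Lagrange [G : ⟨z¹⁸⟩] = 25/25 = 1.

Answer: 1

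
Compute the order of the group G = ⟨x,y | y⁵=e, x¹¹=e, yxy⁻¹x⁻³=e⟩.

Enumerate words in the generators, reducing via the relations: the distinct elements are
  {e, x, y, xy, x², x³, x⁴, x⁵, x⁶, x⁷, x⁸, x⁹, y², y³, y⁴, xy², xy³, xy⁴, x²y, x³y, x¹⁰, x⁴y, x⁵y, x⁶y, x⁷y, x⁸y, x⁹y, x²y², x²y³, x²y⁴, x³y², x³y³, x³y⁴, x¹⁰y, x⁴y², x⁴y³, x⁴y⁴, x⁵y², x⁵y³, x⁵y⁴, x⁶y², x⁶y³, x⁶y⁴, x⁷y², x⁷y³, x⁷y⁴, x⁸y², x⁸y³, x⁸y⁴, x⁹y², x⁹y³, x⁹y⁴, x¹⁰y², x¹⁰y³, x¹⁰y⁴}.
No further products give new elements, so |G| = 55.

Answer: 55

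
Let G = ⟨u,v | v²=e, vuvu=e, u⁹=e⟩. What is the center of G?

An element z ∈ Z(G) iff z commutes with every generator.
For example e is central: e·u = u = u·e; e·v = v = v·e.
Whereas u ∉ Z(G) since u·v = uv ≠ u⁸v = v·u.
Checking each of the 18 elements this way gives Z(G) = {e}, of order 1.

Answer: {e}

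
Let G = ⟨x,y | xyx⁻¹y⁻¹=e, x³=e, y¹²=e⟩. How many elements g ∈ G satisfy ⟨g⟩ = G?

⟨g⟩ = G would require ord(g) = |G| = 36, but the maximum element order in G is 12 < 36. So G is not cyclic and no single element generates it: the count is 0.

Answer: 0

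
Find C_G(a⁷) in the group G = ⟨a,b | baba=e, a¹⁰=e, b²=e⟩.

⟨a⁷⟩ ⊆ C_G(a⁷) since powers of a⁷ commute with a⁷; so |C_G(a⁷)| ≥ |⟨a⁷⟩| = 10.
By orbit–stabilizer, |C_G(a⁷)| = |G| / |conj. class of a⁷| = 20 / 2 = 10.
The 10 elements commuting with a⁷ are {e, a, a², a³, a⁴, a⁵, a⁶, a⁷, a⁸, a⁹}.

Answer: {e, a, a², a³, a⁴, a⁵, a⁶, a⁷, a⁸, a⁹}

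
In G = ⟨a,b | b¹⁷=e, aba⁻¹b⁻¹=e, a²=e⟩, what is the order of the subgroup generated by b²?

|⟨b²⟩| equals the order of b². Compute successive powers until reaching e:
  (b²)¹ = b², (b²)² = b⁴, (b²)³ = b⁶, (b²)⁴ = b⁸, (b²)⁵ = b¹⁰, (b²)⁶ = b¹², (b²)⁷ = b¹⁴, (b²)⁸ = b¹⁶, (b²)⁹ = b, (b²)¹⁰ = b³, (b²)¹¹ = b⁵, (b²)¹² = b⁷, (b²)¹³ = b⁹, (b²)¹⁴ = b¹¹, (b²)¹⁵ = b¹³, (b²)¹⁶ = b¹⁵, (b²)¹⁷ = e.
The smallest positive k with (b²)ᵏ = e is 17, so |⟨b²⟩| = 17.

Answer: 17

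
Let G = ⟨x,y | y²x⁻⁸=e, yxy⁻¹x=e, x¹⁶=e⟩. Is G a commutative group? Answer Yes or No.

x·y = xy but y·x = x⁷y⁻¹, so x·y ≠ y·x and G is not abelian.

Answer: No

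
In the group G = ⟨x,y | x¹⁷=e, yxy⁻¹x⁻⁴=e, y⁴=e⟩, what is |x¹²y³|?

Compute successive powers until reaching e:
  (x¹²y³)¹ = x¹²y³, (x¹²y³)² = x¹⁵y², (x¹²y³)³ = x³y, (x¹²y³)⁴ = e.
The smallest positive k with (x¹²y³)ᵏ = e is 4.

Answer: 4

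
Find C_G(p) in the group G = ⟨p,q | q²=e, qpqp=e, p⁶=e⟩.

⟨p⟩ ⊆ C_G(p) since powers of p commute with p; so |C_G(p)| ≥ |⟨p⟩| = 6.
By orbit–stabilizer, |C_G(p)| = |G| / |conj. class of p| = 12 / 2 = 6.
The 6 elements commuting with p are {e, p, p², p³, p⁴, p⁵}.

Answer: {e, p, p², p³, p⁴, p⁵}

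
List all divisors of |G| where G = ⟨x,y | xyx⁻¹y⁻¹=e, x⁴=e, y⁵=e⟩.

|G| = 20 = 2² · 5. By Lagrange's theorem the order of any subgroup divides 20; the divisors of 20 are 1, 2, 4, 5, 10, 20.

Answer: 1, 2, 4, 5, 10, 20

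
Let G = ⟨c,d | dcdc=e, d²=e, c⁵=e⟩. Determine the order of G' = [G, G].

G' = [G, G] is generated by all commutators. The generator-pair commutators are: [c, d] = c².
The subgroup they normally generate is {e, c, c², c³, c⁴}, of order 5.
Check: |G/G'| = 10/5 = 2 is the order of the abelianisation.

Answer: 5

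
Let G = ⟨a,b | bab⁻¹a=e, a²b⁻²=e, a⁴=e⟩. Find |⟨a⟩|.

|⟨a⟩| equals the order of a. Compute successive powers until reaching e:
  a¹ = a, a² = a², a³ = a³, a⁴ = e.
The smallest positive k with aᵏ = e is 4, so |⟨a⟩| = 4.

Answer: 4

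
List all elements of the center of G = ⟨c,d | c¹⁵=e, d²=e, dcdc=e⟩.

An element z ∈ Z(G) iff z commutes with every generator.
For example e is central: e·c = c = c·e; e·d = d = d·e.
Whereas c ∉ Z(G) since c·d = cd ≠ c¹⁴d = d·c.
Checking each of the 30 elements this way gives Z(G) = {e}, of order 1.

Answer: {e}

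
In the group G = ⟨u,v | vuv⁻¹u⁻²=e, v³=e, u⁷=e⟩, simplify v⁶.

Compute successive powers of v, reducing at each step:
  v²: v · v = v²
  v³: (v²) · v = e
  v⁴: e · v = v
  v⁵: v · v = v²
  v⁶: (v²) · v = e

Answer: e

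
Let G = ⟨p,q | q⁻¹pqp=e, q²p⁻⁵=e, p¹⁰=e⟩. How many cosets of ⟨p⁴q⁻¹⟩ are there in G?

First find ord(p⁴q⁻¹) by computing successive powers:
  (p⁴q⁻¹)¹ = p⁴q⁻¹, (p⁴q⁻¹)² = p⁵, (p⁴q⁻¹)³ = p⁴q, (p⁴q⁻¹)⁴ = e.
So |⟨p⁴q⁻¹⟩| = ord(p⁴q⁻¹) = 4. With |G| = 20, by Lagrange [G : ⟨p⁴q⁻¹⟩] = 20/4 = 5.

Answer: 5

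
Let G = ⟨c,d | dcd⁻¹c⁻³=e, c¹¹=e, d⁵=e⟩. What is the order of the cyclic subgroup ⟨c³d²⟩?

|⟨c³d²⟩| equals the order of c³d². Compute successive powers until reaching e:
  (c³d²)¹ = c³d², (c³d²)² = c⁸d⁴, (c³d²)³ = c⁹d, (c³d²)⁴ = c⁷d³, (c³d²)⁵ = e.
The smallest positive k with (c³d²)ᵏ = e is 5, so |⟨c³d²⟩| = 5.

Answer: 5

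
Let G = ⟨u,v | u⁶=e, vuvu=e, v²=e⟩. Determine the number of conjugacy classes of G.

The conjugacy classes (representative and size) are:
  [e] (size 1), [u⁵] (size 2), [u⁴] (size 2), [u³] (size 1), [v] (size 3), [u³v] (size 3).
Class equation: 1 + 2 + 2 + 1 + 3 + 3 = 12 = |G|. So G has 6 conjugacy classes.

Answer: 6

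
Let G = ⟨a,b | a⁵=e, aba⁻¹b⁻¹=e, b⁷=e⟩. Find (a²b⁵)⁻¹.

The order of (a²b⁵) is 35 (smallest k with (a²b⁵)ᵏ = e), so (a²b⁵)⁻¹ = (a²b⁵)³⁴ = a³b².
Check: (a²b⁵) · (a³b²) → (a²b⁵) · a³ = b⁵;   (b⁵) · b² = e, giving e as required.

Answer: a³b²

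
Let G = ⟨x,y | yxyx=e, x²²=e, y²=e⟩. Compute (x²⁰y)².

Compute successive powers of (x²⁰y), reducing at each step:
  (x²⁰y)²: (x²⁰y) · x²⁰ = y;   y · y = e

Answer: e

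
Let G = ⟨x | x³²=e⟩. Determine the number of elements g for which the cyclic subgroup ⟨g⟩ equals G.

G is cyclic of order 32. An element generates G iff its order is 32, and a cyclic group of order 32 has exactly φ(32) = 16 such elements.

Answer: 16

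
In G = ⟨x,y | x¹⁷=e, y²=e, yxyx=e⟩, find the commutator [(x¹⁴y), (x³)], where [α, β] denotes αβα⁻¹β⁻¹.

[(x¹⁴y), (x³)] = (x¹⁴y)·(x³)·(x¹⁴y)⁻¹·(x³)⁻¹.
  (x¹⁴y) · (x³) = x¹¹y
  (x¹¹y) · (x¹⁴y) = x¹⁴
  (x¹⁴) · (x¹⁴) = x¹¹

Answer: x¹¹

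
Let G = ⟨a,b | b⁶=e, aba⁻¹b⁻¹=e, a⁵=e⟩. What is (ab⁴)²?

Compute successive powers of (ab⁴), reducing at each step:
  (ab⁴)²: (ab⁴) · a = a²b⁴;   (a²b⁴) · b⁴ = a²b²

Answer: a²b²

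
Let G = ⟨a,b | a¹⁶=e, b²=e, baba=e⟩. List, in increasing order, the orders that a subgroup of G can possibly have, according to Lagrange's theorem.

|G| = 32 = 2⁵. By Lagrange's theorem the order of any subgroup divides 32; the divisors of 32 are 1, 2, 4, 8, 16, 32.

Answer: 1, 2, 4, 8, 16, 32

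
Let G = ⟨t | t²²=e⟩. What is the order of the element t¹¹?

Compute successive powers until reaching e:
  (t¹¹)¹ = t¹¹, (t¹¹)² = e.
The smallest positive k with (t¹¹)ᵏ = e is 2.

Answer: 2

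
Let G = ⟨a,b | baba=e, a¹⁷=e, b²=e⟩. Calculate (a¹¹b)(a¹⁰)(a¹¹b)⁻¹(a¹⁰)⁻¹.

[(a¹¹b), (a¹⁰)] = (a¹¹b)·(a¹⁰)·(a¹¹b)⁻¹·(a¹⁰)⁻¹.
  (a¹¹b) · (a¹⁰) = ab
  (ab) · (a¹¹b) = a⁷
  (a⁷) · (a⁷) = a¹⁴

Answer: a¹⁴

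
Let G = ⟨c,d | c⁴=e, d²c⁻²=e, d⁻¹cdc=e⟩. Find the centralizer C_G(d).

⟨d⟩ ⊆ C_G(d) since powers of d commute with d; so |C_G(d)| ≥ |⟨d⟩| = 4.
By orbit–stabilizer, |C_G(d)| = |G| / |conj. class of d| = 8 / 2 = 4.
The 4 elements commuting with d are {e, c², d, d⁻¹}.

Answer: {e, c², d, d⁻¹}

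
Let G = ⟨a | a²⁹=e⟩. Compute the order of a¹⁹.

Compute successive powers until reaching e:
  (a¹⁹)¹ = a¹⁹, (a¹⁹)² = a⁹, (a¹⁹)³ = a²⁸, (a¹⁹)⁴ = a¹⁸, (a¹⁹)⁵ = a⁸, (a¹⁹)⁶ = a²⁷, (a¹⁹)⁷ = a¹⁷, (a¹⁹)⁸ = a⁷, (a¹⁹)⁹ = a²⁶, (a¹⁹)¹⁰ = a¹⁶, (a¹⁹)¹¹ = a⁶, (a¹⁹)¹² = a²⁵, (a¹⁹)¹³ = a¹⁵, (a¹⁹)¹⁴ = a⁵, (a¹⁹)¹⁵ = a²⁴, (a¹⁹)¹⁶ = a¹⁴, (a¹⁹)¹⁷ = a⁴, (a¹⁹)¹⁸ = a²³, (a¹⁹)¹⁹ = a¹³, (a¹⁹)²⁰ = a³, (a¹⁹)²¹ = a²², (a¹⁹)²² = a¹², (a¹⁹)²³ = a², (a¹⁹)²⁴ = a²¹, (a¹⁹)²⁵ = a¹¹, (a¹⁹)²⁶ = a, (a¹⁹)²⁷ = a²⁰, (a¹⁹)²⁸ = a¹⁰, (a¹⁹)²⁹ = e.
The smallest positive k with (a¹⁹)ᵏ = e is 29.

Answer: 29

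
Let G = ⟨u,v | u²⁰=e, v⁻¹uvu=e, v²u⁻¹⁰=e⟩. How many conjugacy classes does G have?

The conjugacy classes (representative and size) are:
  [e] (size 1), [u] (size 2), [u²] (size 2), [u³] (size 2), [u⁴] (size 2), [u⁵] (size 2), [u¹⁴] (size 2), [u⁷] (size 2), [u⁸] (size 2), [u¹¹] (size 2), [u¹⁰] (size 1), [u²v⁻¹] (size 10), [u⁹v] (size 10).
Class equation: 1 + 2 + 2 + 2 + 2 + 2 + 2 + 2 + 2 + 2 + 1 + 10 + 10 = 40 = |G|. So G has 13 conjugacy classes.

Answer: 13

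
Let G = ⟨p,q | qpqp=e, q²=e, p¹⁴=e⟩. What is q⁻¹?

The order of q is 2 (smallest k with qᵏ = e), so q⁻¹ = q¹ = q.
Check: q · q → q · q = e, giving e as required.

Answer: q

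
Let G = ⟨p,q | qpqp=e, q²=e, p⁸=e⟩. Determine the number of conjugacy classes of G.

The conjugacy classes (representative and size) are:
  [e] (size 1), [p] (size 2), [p⁶] (size 2), [p³] (size 2), [p⁴] (size 1), [q] (size 4), [p⁵q] (size 4).
Class equation: 1 + 2 + 2 + 2 + 1 + 4 + 4 = 16 = |G|. So G has 7 conjugacy classes.

Answer: 7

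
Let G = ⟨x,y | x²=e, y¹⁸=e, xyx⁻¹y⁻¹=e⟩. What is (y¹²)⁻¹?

The order of (y¹²) is 3 (smallest k with (y¹²)ᵏ = e), so (y¹²)⁻¹ = (y¹²)² = y⁶.
Check: (y¹²) · (y⁶) → (y¹²) · y⁶ = e, giving e as required.

Answer: y⁶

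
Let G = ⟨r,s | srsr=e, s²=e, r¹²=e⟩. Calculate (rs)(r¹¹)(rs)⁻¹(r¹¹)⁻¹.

[(rs), (r¹¹)] = (rs)·(r¹¹)·(rs)⁻¹·(r¹¹)⁻¹.
  (rs) · (r¹¹) = r²s
  (r²s) · (rs) = r
  r · r = r²

Answer: r²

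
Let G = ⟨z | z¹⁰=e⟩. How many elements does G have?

G is generated by a single element, so G is cyclic. The relator gives z¹⁰ = e and no smaller power is forced to be e, so the 10 powers {e, z, z², z³, z⁴, z⁵, z⁶, z⁷, z⁸, z⁹} are distinct. Hence |G| = 10.

Answer: 10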